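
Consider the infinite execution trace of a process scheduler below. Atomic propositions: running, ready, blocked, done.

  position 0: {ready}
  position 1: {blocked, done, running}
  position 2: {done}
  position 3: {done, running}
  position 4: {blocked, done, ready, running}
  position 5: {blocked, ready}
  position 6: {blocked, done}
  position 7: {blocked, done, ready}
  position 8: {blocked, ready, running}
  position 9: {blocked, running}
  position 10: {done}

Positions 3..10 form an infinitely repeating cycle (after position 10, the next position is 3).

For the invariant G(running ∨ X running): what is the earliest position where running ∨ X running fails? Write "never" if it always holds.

5

Check running ∨ X running at each position in order: 0 ✓, 1 ✓, 2 ✓, 3 ✓, 4 ✓.
At position 5 the labels are {blocked, ready} and the next position 6 has {blocked, done}, so running ∨ X running is false there. This is the first violation.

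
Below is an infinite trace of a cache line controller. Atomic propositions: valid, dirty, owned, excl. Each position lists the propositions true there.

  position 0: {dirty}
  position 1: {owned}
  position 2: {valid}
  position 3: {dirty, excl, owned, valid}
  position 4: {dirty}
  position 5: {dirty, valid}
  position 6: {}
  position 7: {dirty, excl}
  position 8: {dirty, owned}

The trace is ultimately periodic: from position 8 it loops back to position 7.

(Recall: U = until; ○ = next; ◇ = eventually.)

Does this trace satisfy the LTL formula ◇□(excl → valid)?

No

□(excl → valid) is false at every position 0..8, so it never becomes true and ◇□(excl → valid) fails.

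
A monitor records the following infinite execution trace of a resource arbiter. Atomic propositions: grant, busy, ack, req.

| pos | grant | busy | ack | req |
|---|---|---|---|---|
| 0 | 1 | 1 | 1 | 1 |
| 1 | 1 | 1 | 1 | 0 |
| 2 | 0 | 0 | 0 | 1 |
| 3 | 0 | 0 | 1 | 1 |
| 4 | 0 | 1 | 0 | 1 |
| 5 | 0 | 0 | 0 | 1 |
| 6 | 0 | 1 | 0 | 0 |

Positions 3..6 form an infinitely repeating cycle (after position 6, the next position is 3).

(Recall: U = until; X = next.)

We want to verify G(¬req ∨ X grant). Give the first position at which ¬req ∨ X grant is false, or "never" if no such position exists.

2

Check ¬req ∨ X grant at each position in order: 0 ✓, 1 ✓.
At position 2 the labels are {req} and the next position 3 has {ack, req}, so ¬req ∨ X grant is false there. This is the first violation.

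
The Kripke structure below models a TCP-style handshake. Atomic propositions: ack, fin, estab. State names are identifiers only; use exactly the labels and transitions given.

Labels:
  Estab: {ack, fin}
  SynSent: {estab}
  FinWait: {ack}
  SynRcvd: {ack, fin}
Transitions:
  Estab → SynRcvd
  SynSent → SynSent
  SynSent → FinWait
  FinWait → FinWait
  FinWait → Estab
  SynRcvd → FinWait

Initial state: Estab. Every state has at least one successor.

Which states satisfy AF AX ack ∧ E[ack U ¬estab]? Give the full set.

States satisfying AX ack: {Estab, FinWait, SynRcvd}.
States satisfying AF AX ack: {Estab, FinWait, SynRcvd}.
States satisfying ack: {Estab, FinWait, SynRcvd}.
States satisfying ¬estab: {Estab, FinWait, SynRcvd}.
States satisfying E[ack U ¬estab]: {Estab, FinWait, SynRcvd}.
States satisfying AF AX ack ∧ E[ack U ¬estab]: {Estab, FinWait, SynRcvd}.

{Estab, FinWait, SynRcvd}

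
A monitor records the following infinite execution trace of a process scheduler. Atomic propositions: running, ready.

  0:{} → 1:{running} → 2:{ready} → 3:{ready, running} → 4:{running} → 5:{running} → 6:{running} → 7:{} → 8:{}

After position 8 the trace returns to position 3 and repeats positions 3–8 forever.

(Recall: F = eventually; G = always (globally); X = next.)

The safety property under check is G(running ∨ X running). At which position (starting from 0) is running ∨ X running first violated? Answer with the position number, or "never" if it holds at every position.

Check running ∨ X running at each position in order: 0 ✓, 1 ✓, 2 ✓, 3 ✓, 4 ✓, 5 ✓, 6 ✓.
At position 7 the labels are {} and the next position 8 has {}, so running ∨ X running is false there. This is the first violation.

7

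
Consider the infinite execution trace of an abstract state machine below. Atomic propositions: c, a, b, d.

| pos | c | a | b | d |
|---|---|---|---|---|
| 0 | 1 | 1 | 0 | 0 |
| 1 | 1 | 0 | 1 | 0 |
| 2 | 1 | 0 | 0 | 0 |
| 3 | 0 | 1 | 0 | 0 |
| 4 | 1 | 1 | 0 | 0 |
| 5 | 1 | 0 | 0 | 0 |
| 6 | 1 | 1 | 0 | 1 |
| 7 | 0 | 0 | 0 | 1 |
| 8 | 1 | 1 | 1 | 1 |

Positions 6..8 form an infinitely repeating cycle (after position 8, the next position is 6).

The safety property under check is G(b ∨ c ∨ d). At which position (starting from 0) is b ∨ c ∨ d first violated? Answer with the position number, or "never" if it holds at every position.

Check b ∨ c ∨ d at each position in order: 0 ✓, 1 ✓, 2 ✓.
At position 3 the labels are {a}, so b ∨ c ∨ d is false there. This is the first violation.

3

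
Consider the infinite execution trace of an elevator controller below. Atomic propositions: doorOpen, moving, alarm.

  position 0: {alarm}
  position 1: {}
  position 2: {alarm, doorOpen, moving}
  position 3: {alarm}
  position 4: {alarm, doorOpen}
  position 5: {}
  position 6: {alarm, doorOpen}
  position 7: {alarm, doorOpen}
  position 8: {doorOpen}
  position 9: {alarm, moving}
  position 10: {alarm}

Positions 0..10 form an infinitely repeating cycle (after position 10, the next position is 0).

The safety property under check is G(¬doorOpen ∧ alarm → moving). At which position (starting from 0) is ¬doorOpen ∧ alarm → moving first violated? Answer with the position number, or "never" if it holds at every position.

0

At position 0 the labels are {alarm}, so ¬doorOpen ∧ alarm → moving is false there. This is the first violation.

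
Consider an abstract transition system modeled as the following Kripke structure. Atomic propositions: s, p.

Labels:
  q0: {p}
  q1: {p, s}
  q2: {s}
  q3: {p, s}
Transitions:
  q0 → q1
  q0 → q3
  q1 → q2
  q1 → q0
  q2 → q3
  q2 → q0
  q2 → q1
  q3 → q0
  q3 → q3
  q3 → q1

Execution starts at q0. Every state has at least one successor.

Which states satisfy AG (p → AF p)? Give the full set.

States satisfying p → AF p: {q0, q1, q2, q3}.
States satisfying AG (p → AF p): {q0, q1, q2, q3}.

{q0, q1, q2, q3}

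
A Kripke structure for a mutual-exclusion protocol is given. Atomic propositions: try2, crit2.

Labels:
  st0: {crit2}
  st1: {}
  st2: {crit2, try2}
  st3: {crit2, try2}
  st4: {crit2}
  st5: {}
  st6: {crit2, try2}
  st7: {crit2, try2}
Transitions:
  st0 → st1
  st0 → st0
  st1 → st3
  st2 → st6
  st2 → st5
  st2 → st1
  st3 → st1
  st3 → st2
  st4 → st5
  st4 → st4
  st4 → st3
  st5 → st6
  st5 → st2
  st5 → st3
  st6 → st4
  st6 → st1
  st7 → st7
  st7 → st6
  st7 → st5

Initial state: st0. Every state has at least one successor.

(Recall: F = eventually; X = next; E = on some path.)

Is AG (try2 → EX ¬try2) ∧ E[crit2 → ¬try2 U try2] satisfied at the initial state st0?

Holds

States satisfying try2 → EX ¬try2: {st0, st1, st2, st3, st4, st5, st6, st7}.
States satisfying AG (try2 → EX ¬try2): {st0, st1, st2, st3, st4, st5, st6, st7}.
States satisfying crit2 → ¬try2: {st0, st1, st4, st5}.
States satisfying try2: {st2, st3, st6, st7}.
States satisfying E[crit2 → ¬try2 U try2]: {st0, st1, st2, st3, st4, st5, st6, st7}.
States satisfying AG (try2 → EX ¬try2) ∧ E[crit2 → ¬try2 U try2]: {st0, st1, st2, st3, st4, st5, st6, st7}.
st0 ∈ Sat(AG (try2 → EX ¬try2) ∧ E[crit2 → ¬try2 U try2]).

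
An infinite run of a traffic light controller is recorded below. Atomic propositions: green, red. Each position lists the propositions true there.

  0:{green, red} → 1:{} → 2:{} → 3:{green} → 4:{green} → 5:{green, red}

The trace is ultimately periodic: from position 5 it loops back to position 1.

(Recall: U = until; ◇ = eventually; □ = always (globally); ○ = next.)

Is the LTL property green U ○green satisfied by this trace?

Does not hold

Walking from position 0: at position 1, ○green has not yet held and green fails, so green U ○green is false.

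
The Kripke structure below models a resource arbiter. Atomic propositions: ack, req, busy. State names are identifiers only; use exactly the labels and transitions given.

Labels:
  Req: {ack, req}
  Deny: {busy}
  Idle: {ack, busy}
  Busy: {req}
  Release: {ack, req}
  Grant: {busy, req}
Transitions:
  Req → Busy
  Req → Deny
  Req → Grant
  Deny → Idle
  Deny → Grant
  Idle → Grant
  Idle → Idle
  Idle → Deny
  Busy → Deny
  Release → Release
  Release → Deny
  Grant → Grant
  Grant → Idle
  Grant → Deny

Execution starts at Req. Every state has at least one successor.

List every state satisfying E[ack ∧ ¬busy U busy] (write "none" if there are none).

{Req, Deny, Idle, Release, Grant}

States satisfying ack ∧ ¬busy: {Req, Release}.
States satisfying busy: {Deny, Idle, Grant}.
States satisfying E[ack ∧ ¬busy U busy]: {Req, Deny, Idle, Release, Grant}.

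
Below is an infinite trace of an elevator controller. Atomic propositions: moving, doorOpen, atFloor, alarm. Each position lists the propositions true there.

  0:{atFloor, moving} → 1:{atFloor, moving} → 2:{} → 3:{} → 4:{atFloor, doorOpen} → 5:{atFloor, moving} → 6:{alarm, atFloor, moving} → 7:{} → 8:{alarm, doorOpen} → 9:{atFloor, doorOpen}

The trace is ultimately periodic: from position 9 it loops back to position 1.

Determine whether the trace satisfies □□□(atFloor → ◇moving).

Yes

□□(atFloor → ◇moving) holds at every position 0..9, and those are all positions ever visited, so □□□(atFloor → ◇moving) holds.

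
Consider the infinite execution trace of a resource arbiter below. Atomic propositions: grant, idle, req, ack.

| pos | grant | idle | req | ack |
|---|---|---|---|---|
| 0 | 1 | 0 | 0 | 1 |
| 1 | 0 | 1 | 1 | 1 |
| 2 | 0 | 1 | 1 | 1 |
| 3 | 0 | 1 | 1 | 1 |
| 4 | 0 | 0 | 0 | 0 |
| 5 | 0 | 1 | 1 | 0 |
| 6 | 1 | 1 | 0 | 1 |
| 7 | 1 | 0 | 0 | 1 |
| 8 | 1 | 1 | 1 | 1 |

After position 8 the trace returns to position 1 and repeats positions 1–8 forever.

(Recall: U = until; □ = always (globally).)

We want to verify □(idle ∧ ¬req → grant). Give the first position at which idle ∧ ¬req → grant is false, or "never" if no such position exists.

idle ∧ ¬req → grant holds at every position 0..8, and those are all the positions the trace ever visits, so the invariant □(idle ∧ ¬req → grant) is never violated.

never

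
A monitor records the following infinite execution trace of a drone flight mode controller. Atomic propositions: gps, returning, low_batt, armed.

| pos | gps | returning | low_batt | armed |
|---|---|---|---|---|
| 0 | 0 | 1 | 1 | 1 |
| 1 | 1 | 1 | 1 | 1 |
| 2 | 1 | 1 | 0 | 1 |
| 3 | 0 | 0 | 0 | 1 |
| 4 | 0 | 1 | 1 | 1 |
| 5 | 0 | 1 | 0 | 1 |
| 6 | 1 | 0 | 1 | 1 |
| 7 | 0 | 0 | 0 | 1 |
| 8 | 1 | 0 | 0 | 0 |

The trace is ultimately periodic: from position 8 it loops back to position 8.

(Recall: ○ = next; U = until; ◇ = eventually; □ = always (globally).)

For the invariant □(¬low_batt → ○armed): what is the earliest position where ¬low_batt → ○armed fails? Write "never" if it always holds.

Check ¬low_batt → ○armed at each position in order: 0 ✓, 1 ✓, 2 ✓, 3 ✓, 4 ✓, 5 ✓, 6 ✓.
At position 7 the labels are {armed} and the next position 8 has {gps}, so ¬low_batt → ○armed is false there. This is the first violation.

7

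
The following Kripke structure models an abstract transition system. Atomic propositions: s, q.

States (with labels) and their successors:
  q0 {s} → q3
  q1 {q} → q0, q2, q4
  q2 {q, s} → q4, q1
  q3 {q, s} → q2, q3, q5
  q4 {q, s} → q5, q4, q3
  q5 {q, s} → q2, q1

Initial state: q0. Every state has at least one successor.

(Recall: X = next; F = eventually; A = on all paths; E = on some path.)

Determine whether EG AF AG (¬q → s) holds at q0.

Holds

States satisfying AF AG (¬q → s): {q0, q1, q2, q3, q4, q5}.
States satisfying EG AF AG (¬q → s): {q0, q1, q2, q3, q4, q5}.
q0 ∈ Sat(EG AF AG (¬q → s)).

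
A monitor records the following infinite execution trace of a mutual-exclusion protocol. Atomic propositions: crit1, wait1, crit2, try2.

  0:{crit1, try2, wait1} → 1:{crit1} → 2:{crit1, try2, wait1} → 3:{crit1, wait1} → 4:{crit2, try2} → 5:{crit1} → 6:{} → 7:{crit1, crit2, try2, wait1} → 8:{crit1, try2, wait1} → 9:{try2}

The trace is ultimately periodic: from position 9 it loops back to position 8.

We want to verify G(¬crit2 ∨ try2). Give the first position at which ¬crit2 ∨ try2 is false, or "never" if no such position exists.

never

¬crit2 ∨ try2 holds at every position 0..9, and those are all the positions the trace ever visits, so the invariant G(¬crit2 ∨ try2) is never violated.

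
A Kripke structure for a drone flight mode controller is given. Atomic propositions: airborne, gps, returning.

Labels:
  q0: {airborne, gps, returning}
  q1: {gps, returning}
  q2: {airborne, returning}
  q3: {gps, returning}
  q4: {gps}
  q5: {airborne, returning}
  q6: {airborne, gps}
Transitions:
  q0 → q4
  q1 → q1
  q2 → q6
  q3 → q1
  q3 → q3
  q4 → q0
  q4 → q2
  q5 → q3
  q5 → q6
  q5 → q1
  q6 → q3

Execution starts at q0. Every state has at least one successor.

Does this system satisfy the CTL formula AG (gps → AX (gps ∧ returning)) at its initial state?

States satisfying gps → AX (gps ∧ returning): {q1, q2, q3, q5, q6}.
States satisfying AG (gps → AX (gps ∧ returning)): {q1, q2, q3, q5, q6}.
q0 is reachable from q0 and violates gps → AX (gps ∧ returning), so AG fails at q0.
q0 ∉ Sat(AG (gps → AX (gps ∧ returning))).

Does not hold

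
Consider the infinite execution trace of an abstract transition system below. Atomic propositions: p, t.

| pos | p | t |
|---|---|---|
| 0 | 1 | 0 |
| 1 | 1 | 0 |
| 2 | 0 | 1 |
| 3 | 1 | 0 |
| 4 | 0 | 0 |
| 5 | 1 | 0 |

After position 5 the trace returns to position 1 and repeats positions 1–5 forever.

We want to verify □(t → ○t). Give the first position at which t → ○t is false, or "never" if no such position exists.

2

Check t → ○t at each position in order: 0 ✓, 1 ✓.
At position 2 the labels are {t} and the next position 3 has {p}, so t → ○t is false there. This is the first violation.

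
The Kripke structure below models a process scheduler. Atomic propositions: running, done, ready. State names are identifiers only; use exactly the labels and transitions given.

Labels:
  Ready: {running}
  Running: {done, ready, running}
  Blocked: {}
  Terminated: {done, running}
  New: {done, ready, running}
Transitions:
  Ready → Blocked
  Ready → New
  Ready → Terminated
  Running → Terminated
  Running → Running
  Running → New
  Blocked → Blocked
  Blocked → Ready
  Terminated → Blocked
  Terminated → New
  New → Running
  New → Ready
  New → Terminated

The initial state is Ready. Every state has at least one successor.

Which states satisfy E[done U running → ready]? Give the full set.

{Running, Blocked, Terminated, New}

States satisfying done: {Running, Terminated, New}.
States satisfying running → ready: {Running, Blocked, New}.
States satisfying E[done U running → ready]: {Running, Blocked, Terminated, New}.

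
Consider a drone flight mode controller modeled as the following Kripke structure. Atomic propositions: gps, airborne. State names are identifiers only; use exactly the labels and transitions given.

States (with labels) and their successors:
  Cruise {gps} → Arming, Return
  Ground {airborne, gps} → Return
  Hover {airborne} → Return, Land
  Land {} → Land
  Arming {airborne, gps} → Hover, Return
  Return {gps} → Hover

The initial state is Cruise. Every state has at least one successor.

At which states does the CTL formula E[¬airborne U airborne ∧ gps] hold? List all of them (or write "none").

States satisfying ¬airborne: {Cruise, Land, Return}.
States satisfying airborne ∧ gps: {Ground, Arming}.
States satisfying E[¬airborne U airborne ∧ gps]: {Cruise, Ground, Arming}.

{Cruise, Ground, Arming}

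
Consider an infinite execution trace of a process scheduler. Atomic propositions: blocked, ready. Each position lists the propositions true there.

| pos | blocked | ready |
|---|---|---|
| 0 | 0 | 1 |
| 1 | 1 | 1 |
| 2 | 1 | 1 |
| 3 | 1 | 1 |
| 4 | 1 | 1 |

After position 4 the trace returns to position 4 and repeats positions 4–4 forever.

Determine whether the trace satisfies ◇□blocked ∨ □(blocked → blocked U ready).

□blocked holds at position 1, which is reachable from 0, so ◇□blocked holds.
blocked → blocked U ready holds at every position 0..4, and those are all positions ever visited, so □(blocked → blocked U ready) holds.
Positions where blocked holds: 1, 2, 3, 4.
Check blocked U ready at each: 1→ok, 2→ok, 3→ok, 4→ok.
At position 0: ◇□blocked is true; □(blocked → blocked U ready) is true; so ◇□blocked ∨ □(blocked → blocked U ready) is true.

Satisfied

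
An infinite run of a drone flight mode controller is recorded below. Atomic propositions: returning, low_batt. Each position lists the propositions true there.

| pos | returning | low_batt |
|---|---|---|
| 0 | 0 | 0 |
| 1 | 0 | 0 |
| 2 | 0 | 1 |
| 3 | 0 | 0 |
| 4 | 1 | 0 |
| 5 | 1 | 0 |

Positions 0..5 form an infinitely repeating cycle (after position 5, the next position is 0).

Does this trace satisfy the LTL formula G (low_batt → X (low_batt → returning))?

Yes

low_batt → X (low_batt → returning) holds at every position 0..5, and those are all positions ever visited, so G (low_batt → X (low_batt → returning)) holds.
Positions where low_batt holds: 2.
Check X (low_batt → returning) at each: 2→ok.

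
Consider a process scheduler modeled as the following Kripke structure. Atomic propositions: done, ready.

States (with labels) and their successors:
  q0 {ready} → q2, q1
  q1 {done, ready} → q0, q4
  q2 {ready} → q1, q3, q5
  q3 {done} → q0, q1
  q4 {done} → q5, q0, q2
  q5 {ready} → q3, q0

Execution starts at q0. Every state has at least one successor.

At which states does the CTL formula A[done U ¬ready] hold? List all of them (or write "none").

States satisfying done: {q1, q3, q4}.
States satisfying ¬ready: {q3, q4}.
States satisfying A[done U ¬ready]: {q3, q4}.

{q3, q4}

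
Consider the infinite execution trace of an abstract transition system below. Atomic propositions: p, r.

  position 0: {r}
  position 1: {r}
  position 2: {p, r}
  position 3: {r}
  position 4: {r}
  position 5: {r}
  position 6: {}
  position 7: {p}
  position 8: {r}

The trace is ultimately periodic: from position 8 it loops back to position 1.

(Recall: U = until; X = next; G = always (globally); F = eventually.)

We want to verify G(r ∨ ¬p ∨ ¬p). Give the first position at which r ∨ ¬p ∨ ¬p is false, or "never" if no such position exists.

Check r ∨ ¬p ∨ ¬p at each position in order: 0 ✓, 1 ✓, 2 ✓, 3 ✓, 4 ✓, 5 ✓, 6 ✓.
At position 7 the labels are {p}, so r ∨ ¬p ∨ ¬p is false there. This is the first violation.

7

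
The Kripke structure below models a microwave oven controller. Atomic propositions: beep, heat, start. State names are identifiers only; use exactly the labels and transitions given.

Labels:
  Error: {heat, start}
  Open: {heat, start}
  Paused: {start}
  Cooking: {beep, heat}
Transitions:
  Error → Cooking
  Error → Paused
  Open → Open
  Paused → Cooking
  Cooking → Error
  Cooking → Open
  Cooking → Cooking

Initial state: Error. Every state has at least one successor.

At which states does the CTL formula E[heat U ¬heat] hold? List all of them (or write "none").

States satisfying heat: {Error, Open, Cooking}.
States satisfying ¬heat: {Paused}.
States satisfying E[heat U ¬heat]: {Error, Paused, Cooking}.

{Error, Paused, Cooking}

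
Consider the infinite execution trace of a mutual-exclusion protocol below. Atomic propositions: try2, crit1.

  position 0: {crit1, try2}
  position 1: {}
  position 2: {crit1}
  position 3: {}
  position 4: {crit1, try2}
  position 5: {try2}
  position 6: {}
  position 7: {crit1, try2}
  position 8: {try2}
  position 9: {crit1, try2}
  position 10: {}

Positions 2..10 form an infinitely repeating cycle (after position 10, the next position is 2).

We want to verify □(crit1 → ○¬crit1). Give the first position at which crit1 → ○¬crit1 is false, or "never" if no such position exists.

crit1 → ○¬crit1 holds at every position 0..10, and those are all the positions the trace ever visits, so the invariant □(crit1 → ○¬crit1) is never violated.

never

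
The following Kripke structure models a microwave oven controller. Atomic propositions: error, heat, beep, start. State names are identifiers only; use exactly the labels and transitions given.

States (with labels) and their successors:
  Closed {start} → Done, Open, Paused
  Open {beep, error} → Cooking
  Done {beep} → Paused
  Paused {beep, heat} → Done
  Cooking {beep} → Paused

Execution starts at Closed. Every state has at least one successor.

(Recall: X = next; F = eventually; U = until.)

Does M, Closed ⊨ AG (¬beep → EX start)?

Violated

States satisfying ¬beep → EX start: {Open, Done, Paused, Cooking}.
States satisfying AG (¬beep → EX start): {Open, Done, Paused, Cooking}.
Closed is reachable from Closed and violates ¬beep → EX start, so AG fails at Closed.
Closed ∉ Sat(AG (¬beep → EX start)).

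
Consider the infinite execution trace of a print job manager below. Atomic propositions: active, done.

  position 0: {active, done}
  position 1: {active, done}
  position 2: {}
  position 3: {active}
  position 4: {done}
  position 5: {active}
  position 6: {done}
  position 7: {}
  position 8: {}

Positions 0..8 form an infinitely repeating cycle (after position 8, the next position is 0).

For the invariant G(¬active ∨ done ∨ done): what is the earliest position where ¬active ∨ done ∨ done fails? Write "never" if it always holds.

3

Check ¬active ∨ done ∨ done at each position in order: 0 ✓, 1 ✓, 2 ✓.
At position 3 the labels are {active}, so ¬active ∨ done ∨ done is false there. This is the first violation.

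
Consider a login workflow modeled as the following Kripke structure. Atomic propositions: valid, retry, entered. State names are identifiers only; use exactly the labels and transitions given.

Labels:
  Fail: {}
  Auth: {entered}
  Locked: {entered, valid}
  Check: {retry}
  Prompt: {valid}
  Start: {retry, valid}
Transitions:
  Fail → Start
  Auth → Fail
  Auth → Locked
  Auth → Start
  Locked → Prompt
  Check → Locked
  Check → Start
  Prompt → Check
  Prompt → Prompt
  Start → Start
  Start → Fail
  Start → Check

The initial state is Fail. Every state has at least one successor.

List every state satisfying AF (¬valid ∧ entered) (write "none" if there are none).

States satisfying ¬valid ∧ entered: {Auth}.
States satisfying AF (¬valid ∧ entered): {Auth}.

{Auth}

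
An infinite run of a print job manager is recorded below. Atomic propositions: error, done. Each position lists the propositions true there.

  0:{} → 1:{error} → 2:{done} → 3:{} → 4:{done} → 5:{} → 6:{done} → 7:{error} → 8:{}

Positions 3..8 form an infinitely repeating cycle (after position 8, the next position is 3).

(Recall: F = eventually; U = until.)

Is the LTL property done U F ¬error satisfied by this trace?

Satisfied

Walking from position 0: F ¬error first holds at position 0, and done holds at every earlier position along the way, so done U F ¬error holds.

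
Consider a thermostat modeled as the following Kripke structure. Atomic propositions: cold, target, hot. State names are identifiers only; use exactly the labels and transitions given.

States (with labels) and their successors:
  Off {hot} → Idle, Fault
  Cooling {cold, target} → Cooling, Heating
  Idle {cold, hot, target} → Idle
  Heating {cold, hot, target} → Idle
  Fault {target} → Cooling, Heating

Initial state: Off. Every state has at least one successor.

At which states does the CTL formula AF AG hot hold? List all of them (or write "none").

{Idle, Heating}

States satisfying AG hot: {Idle, Heating}.
States satisfying AF AG hot: {Idle, Heating}.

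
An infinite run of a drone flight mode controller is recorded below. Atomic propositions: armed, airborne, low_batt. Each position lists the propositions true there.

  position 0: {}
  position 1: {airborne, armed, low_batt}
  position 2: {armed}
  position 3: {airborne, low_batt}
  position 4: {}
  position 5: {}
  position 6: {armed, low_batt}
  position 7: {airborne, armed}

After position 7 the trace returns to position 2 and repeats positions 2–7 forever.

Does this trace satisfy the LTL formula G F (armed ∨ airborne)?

F (armed ∨ airborne) holds at every position 0..7, and those are all positions ever visited, so G F (armed ∨ airborne) holds.

Satisfied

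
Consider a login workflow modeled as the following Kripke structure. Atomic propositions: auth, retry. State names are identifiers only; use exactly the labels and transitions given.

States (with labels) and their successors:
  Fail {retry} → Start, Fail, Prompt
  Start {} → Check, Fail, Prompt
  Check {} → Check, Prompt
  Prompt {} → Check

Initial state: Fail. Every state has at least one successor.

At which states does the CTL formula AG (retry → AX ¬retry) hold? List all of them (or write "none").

{Check, Prompt}

States satisfying retry → AX ¬retry: {Start, Check, Prompt}.
States satisfying AG (retry → AX ¬retry): {Check, Prompt}.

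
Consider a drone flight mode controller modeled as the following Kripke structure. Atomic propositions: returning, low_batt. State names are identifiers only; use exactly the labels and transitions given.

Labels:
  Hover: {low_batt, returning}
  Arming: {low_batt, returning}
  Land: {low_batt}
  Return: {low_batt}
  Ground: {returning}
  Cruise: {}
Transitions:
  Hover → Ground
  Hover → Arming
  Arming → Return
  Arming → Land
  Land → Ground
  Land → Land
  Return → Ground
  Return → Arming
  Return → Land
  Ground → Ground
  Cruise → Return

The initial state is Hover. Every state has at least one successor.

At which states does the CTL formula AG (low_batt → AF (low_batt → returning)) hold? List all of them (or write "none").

States satisfying low_batt → AF (low_batt → returning): {Hover, Arming, Ground, Cruise}.
States satisfying AG (low_batt → AF (low_batt → returning)): {Ground}.

{Ground}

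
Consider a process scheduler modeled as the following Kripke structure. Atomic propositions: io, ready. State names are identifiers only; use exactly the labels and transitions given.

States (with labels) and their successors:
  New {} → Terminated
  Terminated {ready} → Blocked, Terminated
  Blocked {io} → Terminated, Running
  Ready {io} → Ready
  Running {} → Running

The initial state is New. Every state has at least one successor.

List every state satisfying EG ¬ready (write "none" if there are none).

States satisfying ¬ready: {New, Blocked, Ready, Running}.
States satisfying EG ¬ready: {Blocked, Ready, Running}.

{Blocked, Ready, Running}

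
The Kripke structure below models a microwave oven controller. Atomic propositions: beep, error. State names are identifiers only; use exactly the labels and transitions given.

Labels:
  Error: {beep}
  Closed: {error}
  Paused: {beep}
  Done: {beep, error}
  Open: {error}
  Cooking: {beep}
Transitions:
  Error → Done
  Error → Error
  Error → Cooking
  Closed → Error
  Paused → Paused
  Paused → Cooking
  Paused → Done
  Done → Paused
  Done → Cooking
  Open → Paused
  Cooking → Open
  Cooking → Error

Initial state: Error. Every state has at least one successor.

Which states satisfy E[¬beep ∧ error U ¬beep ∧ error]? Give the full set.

States satisfying ¬beep ∧ error: {Closed, Open}.
States satisfying E[¬beep ∧ error U ¬beep ∧ error]: {Closed, Open}.

{Closed, Open}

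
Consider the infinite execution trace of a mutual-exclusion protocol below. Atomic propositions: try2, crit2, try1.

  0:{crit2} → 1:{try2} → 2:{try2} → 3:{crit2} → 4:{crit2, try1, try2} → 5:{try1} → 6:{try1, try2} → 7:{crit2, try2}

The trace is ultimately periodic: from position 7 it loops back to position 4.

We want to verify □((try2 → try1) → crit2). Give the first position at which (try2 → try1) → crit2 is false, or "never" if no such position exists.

5

Check (try2 → try1) → crit2 at each position in order: 0 ✓, 1 ✓, 2 ✓, 3 ✓, 4 ✓.
At position 5 the labels are {try1}, so (try2 → try1) → crit2 is false there. This is the first violation.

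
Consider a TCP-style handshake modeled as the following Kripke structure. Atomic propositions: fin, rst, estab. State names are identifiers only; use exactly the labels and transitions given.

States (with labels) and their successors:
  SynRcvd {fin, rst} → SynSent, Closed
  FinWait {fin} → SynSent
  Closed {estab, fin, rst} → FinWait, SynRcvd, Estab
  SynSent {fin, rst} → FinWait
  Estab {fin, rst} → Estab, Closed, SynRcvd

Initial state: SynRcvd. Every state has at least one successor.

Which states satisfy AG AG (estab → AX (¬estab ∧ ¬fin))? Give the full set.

{FinWait, SynSent}

States satisfying AG (estab → AX (¬estab ∧ ¬fin)): {FinWait, SynSent}.
States satisfying AG AG (estab → AX (¬estab ∧ ¬fin)): {FinWait, SynSent}.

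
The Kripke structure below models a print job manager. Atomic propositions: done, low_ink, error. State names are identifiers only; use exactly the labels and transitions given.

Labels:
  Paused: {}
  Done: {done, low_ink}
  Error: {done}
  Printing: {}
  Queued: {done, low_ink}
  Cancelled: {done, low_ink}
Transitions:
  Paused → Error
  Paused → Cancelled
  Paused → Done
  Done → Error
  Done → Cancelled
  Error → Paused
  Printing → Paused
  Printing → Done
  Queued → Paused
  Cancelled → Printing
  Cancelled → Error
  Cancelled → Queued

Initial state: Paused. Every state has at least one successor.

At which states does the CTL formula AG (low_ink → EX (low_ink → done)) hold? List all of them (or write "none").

{Paused, Done, Error, Printing, Queued, Cancelled}

States satisfying low_ink → EX (low_ink → done): {Paused, Done, Error, Printing, Queued, Cancelled}.
States satisfying AG (low_ink → EX (low_ink → done)): {Paused, Done, Error, Printing, Queued, Cancelled}.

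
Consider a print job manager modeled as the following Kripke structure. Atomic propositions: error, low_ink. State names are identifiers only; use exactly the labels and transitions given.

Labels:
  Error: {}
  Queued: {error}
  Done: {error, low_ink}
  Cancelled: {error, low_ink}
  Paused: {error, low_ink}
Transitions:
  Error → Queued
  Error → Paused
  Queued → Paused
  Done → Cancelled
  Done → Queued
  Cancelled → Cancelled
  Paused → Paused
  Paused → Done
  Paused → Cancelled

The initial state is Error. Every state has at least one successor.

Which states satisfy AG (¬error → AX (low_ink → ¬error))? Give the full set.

{Queued, Done, Cancelled, Paused}

States satisfying ¬error → AX (low_ink → ¬error): {Queued, Done, Cancelled, Paused}.
States satisfying AG (¬error → AX (low_ink → ¬error)): {Queued, Done, Cancelled, Paused}.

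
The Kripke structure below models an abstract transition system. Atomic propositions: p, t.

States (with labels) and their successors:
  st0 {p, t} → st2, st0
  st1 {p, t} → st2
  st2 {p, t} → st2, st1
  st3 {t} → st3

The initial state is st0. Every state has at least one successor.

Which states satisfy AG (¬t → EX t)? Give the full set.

States satisfying ¬t → EX t: {st0, st1, st2, st3}.
States satisfying AG (¬t → EX t): {st0, st1, st2, st3}.

{st0, st1, st2, st3}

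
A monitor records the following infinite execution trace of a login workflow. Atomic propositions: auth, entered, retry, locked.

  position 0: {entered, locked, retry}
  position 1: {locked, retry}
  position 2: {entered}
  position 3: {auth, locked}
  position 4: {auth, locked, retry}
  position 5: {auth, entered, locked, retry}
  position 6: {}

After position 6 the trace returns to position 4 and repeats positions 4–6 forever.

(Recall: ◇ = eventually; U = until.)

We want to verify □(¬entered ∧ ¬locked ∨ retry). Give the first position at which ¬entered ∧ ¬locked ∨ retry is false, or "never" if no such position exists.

Check ¬entered ∧ ¬locked ∨ retry at each position in order: 0 ✓, 1 ✓.
At position 2 the labels are {entered}, so ¬entered ∧ ¬locked ∨ retry is false there. This is the first violation.

2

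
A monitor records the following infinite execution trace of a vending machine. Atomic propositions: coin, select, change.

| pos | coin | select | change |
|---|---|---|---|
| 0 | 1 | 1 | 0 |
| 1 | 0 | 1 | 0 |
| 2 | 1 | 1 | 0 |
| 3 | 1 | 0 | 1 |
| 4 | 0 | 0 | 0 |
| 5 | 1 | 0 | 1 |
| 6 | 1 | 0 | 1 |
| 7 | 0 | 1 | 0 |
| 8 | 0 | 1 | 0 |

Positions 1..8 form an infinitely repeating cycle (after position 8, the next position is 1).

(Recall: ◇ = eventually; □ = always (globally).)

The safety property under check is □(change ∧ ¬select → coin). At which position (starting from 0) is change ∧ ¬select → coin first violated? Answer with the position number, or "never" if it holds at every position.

never

change ∧ ¬select → coin holds at every position 0..8, and those are all the positions the trace ever visits, so the invariant □(change ∧ ¬select → coin) is never violated.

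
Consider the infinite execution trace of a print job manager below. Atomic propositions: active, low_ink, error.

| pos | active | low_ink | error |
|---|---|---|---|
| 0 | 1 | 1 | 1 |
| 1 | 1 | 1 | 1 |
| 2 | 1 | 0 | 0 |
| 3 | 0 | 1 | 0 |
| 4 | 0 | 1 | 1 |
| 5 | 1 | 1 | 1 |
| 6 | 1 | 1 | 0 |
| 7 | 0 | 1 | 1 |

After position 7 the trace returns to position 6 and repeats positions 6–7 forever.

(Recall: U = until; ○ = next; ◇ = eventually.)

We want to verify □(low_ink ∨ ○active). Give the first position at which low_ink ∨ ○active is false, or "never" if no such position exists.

2

Check low_ink ∨ ○active at each position in order: 0 ✓, 1 ✓.
At position 2 the labels are {active} and the next position 3 has {low_ink}, so low_ink ∨ ○active is false there. This is the first violation.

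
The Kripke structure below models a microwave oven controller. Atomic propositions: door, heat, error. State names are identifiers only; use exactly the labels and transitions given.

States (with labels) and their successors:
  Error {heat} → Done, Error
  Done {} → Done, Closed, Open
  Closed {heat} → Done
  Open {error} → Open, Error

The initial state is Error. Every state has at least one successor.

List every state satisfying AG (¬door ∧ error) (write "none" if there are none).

none

States satisfying ¬door ∧ error: {Open}.
States satisfying AG (¬door ∧ error): ∅.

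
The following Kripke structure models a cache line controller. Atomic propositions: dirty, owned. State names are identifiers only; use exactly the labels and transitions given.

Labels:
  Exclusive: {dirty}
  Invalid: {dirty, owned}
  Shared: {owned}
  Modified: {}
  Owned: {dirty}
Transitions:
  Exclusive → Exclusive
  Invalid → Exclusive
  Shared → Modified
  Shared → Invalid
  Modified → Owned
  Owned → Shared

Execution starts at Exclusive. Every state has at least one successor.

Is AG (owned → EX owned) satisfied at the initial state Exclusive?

States satisfying owned → EX owned: {Exclusive, Shared, Modified, Owned}.
States satisfying AG (owned → EX owned): {Exclusive}.
Every state reachable from Exclusive satisfies owned → EX owned.
Exclusive ∈ Sat(AG (owned → EX owned)).

Yes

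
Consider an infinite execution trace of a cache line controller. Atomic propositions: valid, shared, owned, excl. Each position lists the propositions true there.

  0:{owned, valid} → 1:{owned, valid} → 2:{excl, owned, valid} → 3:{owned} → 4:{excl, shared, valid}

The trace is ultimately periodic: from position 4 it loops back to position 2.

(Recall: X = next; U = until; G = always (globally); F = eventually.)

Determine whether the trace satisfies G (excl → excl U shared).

excl → excl U shared must hold at every position from 0 onward. It fails at position 2, so G (excl → excl U shared) is false.
Positions where excl holds: 2, 4.
Check excl U shared at each: 2→fails, 4→ok.

Violated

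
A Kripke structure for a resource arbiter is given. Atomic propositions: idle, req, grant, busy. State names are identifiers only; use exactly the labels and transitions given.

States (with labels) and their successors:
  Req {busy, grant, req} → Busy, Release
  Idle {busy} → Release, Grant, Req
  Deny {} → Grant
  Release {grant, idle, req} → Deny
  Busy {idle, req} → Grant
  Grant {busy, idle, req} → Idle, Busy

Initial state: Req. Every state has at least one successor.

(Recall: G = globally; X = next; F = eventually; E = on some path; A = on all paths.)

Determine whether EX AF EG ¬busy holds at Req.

Does not hold

States satisfying AF EG ¬busy: ∅.
States satisfying EX AF EG ¬busy: ∅.
No suitable path/successor from Req witnesses the formula.
Req ∉ Sat(EX AF EG ¬busy).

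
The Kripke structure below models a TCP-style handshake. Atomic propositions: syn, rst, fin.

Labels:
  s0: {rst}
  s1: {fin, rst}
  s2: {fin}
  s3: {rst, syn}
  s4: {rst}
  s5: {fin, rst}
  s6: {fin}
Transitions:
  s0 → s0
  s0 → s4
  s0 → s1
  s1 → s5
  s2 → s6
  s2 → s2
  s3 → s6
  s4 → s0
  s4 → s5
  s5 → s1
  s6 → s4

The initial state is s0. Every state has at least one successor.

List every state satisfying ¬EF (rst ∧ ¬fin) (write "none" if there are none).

States satisfying rst ∧ ¬fin: {s0, s3, s4}.
States satisfying EF (rst ∧ ¬fin): {s0, s2, s3, s4, s6}.
States satisfying ¬EF (rst ∧ ¬fin): {s1, s5}.

{s1, s5}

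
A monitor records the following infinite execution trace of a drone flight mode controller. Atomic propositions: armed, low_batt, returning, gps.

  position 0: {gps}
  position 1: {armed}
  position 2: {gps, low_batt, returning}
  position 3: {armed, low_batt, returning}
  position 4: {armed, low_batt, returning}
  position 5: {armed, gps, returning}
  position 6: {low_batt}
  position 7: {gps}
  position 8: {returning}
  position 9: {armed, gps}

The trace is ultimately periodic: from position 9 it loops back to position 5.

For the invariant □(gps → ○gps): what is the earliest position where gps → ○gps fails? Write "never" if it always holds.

At position 0 the labels are {gps} and the next position 1 has {armed}, so gps → ○gps is false there. This is the first violation.

0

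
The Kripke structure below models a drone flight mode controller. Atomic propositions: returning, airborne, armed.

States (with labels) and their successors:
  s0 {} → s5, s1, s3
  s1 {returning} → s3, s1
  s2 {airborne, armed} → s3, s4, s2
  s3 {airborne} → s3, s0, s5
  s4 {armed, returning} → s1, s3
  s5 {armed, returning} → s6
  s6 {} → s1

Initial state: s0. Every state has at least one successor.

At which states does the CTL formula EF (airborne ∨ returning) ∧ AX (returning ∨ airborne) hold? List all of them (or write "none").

States satisfying airborne ∨ returning: {s1, s2, s3, s4, s5}.
States satisfying EF (airborne ∨ returning): {s0, s1, s2, s3, s4, s5, s6}.
States satisfying returning ∨ airborne: {s1, s2, s3, s4, s5}.
States satisfying AX (returning ∨ airborne): {s0, s1, s2, s4, s6}.
States satisfying EF (airborne ∨ returning) ∧ AX (returning ∨ airborne): {s0, s1, s2, s4, s6}.

{s0, s1, s2, s4, s6}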